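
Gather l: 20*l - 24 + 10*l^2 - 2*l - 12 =10*l^2 + 18*l - 36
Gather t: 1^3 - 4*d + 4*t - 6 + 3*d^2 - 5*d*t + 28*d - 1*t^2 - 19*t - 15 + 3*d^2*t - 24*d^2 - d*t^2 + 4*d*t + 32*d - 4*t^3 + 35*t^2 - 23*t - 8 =-21*d^2 + 56*d - 4*t^3 + t^2*(34 - d) + t*(3*d^2 - d - 38) - 28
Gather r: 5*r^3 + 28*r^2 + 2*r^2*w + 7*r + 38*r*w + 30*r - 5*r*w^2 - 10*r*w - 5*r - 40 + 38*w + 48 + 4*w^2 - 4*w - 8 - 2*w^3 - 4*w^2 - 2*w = 5*r^3 + r^2*(2*w + 28) + r*(-5*w^2 + 28*w + 32) - 2*w^3 + 32*w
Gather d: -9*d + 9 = 9 - 9*d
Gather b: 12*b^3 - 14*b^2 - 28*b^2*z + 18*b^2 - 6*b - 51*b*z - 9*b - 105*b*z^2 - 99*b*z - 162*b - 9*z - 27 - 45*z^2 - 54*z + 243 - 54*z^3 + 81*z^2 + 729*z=12*b^3 + b^2*(4 - 28*z) + b*(-105*z^2 - 150*z - 177) - 54*z^3 + 36*z^2 + 666*z + 216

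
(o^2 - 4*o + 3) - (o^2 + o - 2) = 5 - 5*o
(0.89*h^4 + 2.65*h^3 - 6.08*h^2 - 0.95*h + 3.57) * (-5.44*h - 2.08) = -4.8416*h^5 - 16.2672*h^4 + 27.5632*h^3 + 17.8144*h^2 - 17.4448*h - 7.4256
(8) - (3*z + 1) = 7 - 3*z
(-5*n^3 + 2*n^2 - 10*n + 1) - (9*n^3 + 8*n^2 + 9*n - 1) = -14*n^3 - 6*n^2 - 19*n + 2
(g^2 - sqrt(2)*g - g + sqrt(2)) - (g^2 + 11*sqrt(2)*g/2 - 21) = -13*sqrt(2)*g/2 - g + sqrt(2) + 21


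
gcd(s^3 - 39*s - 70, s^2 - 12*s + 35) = s - 7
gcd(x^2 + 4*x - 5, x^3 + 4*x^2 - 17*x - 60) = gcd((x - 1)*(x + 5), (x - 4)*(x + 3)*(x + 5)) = x + 5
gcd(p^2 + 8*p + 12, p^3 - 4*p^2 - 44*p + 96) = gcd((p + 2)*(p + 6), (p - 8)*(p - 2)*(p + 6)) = p + 6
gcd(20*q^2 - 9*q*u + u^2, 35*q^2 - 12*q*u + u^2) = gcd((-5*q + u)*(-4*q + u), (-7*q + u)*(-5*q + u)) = 5*q - u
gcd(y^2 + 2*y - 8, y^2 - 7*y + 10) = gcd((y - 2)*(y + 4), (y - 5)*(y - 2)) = y - 2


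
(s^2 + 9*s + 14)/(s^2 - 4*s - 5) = (s^2 + 9*s + 14)/(s^2 - 4*s - 5)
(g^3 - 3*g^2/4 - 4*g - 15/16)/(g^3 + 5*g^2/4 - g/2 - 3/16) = (2*g - 5)/(2*g - 1)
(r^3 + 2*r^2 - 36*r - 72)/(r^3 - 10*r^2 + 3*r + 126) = (r^2 + 8*r + 12)/(r^2 - 4*r - 21)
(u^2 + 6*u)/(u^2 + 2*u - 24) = u/(u - 4)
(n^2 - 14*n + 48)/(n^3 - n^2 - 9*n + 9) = (n^2 - 14*n + 48)/(n^3 - n^2 - 9*n + 9)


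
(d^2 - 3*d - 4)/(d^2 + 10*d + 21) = (d^2 - 3*d - 4)/(d^2 + 10*d + 21)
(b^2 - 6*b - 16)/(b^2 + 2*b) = (b - 8)/b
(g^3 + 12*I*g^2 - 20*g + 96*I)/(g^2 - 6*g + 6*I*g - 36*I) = (g^2 + 6*I*g + 16)/(g - 6)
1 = 1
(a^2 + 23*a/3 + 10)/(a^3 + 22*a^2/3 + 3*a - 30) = (3*a + 5)/(3*a^2 + 4*a - 15)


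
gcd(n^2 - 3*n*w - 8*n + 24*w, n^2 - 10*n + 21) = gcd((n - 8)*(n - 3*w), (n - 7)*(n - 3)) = 1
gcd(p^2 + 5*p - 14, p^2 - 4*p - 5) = 1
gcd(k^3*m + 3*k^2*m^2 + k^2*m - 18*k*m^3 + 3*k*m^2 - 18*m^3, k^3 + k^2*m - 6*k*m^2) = 1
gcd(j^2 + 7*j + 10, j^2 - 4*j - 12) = j + 2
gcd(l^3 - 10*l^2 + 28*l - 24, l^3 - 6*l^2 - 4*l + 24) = l^2 - 8*l + 12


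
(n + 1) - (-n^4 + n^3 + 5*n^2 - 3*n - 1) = n^4 - n^3 - 5*n^2 + 4*n + 2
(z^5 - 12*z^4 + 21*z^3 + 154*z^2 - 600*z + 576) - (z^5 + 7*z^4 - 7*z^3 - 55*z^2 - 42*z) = -19*z^4 + 28*z^3 + 209*z^2 - 558*z + 576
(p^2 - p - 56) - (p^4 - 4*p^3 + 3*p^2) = -p^4 + 4*p^3 - 2*p^2 - p - 56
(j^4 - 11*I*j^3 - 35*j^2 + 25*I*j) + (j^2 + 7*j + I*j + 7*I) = j^4 - 11*I*j^3 - 34*j^2 + 7*j + 26*I*j + 7*I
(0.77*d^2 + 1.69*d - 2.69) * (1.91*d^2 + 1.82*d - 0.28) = 1.4707*d^4 + 4.6293*d^3 - 2.2777*d^2 - 5.369*d + 0.7532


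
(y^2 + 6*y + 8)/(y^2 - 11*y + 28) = (y^2 + 6*y + 8)/(y^2 - 11*y + 28)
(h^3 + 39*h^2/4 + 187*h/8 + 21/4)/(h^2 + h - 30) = (8*h^2 + 30*h + 7)/(8*(h - 5))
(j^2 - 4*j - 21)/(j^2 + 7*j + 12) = (j - 7)/(j + 4)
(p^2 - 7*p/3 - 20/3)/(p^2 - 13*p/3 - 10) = (p - 4)/(p - 6)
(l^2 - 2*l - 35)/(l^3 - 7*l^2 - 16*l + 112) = (l + 5)/(l^2 - 16)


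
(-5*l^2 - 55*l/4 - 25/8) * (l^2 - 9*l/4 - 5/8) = -5*l^4 - 5*l^3/2 + 495*l^2/16 + 125*l/8 + 125/64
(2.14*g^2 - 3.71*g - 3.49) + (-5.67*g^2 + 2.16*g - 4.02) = -3.53*g^2 - 1.55*g - 7.51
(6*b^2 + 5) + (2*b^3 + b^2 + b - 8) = 2*b^3 + 7*b^2 + b - 3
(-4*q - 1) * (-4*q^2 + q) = 16*q^3 - q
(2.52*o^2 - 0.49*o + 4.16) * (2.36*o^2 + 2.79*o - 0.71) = 5.9472*o^4 + 5.8744*o^3 + 6.6613*o^2 + 11.9543*o - 2.9536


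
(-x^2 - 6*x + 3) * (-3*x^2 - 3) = 3*x^4 + 18*x^3 - 6*x^2 + 18*x - 9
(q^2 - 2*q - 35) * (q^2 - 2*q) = q^4 - 4*q^3 - 31*q^2 + 70*q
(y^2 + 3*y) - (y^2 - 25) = 3*y + 25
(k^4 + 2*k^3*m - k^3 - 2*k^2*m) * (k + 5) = k^5 + 2*k^4*m + 4*k^4 + 8*k^3*m - 5*k^3 - 10*k^2*m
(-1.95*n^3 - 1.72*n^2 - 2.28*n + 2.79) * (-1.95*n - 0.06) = 3.8025*n^4 + 3.471*n^3 + 4.5492*n^2 - 5.3037*n - 0.1674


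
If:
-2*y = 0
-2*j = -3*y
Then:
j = 0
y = 0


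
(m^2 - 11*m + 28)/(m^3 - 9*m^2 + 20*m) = (m - 7)/(m*(m - 5))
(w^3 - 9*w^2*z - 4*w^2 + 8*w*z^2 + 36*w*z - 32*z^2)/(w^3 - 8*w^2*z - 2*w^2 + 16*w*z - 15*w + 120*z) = (w^2 - w*z - 4*w + 4*z)/(w^2 - 2*w - 15)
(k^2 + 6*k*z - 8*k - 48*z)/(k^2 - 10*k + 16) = (k + 6*z)/(k - 2)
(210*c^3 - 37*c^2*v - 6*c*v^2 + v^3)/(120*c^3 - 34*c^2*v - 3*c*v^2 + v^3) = (-7*c + v)/(-4*c + v)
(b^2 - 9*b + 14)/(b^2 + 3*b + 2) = (b^2 - 9*b + 14)/(b^2 + 3*b + 2)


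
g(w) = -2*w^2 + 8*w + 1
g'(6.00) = -16.00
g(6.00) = -23.00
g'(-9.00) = 44.00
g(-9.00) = -233.00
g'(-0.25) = 9.00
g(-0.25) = -1.12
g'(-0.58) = 10.32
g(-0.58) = -4.31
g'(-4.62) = 26.48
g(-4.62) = -78.65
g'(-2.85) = 19.40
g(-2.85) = -38.04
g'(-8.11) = 40.44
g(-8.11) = -195.42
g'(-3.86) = 23.44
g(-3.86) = -59.68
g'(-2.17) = 16.68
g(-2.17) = -25.78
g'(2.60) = -2.40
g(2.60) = 8.28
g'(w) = 8 - 4*w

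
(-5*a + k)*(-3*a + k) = 15*a^2 - 8*a*k + k^2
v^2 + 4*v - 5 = (v - 1)*(v + 5)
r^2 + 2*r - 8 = (r - 2)*(r + 4)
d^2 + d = d*(d + 1)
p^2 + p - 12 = (p - 3)*(p + 4)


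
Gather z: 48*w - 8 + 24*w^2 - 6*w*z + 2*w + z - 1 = 24*w^2 + 50*w + z*(1 - 6*w) - 9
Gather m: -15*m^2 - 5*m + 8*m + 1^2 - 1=-15*m^2 + 3*m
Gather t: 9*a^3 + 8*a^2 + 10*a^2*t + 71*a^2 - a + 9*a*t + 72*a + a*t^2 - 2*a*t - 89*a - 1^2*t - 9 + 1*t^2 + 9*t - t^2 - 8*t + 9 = 9*a^3 + 79*a^2 + a*t^2 - 18*a + t*(10*a^2 + 7*a)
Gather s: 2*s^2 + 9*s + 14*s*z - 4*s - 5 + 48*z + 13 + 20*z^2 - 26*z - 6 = 2*s^2 + s*(14*z + 5) + 20*z^2 + 22*z + 2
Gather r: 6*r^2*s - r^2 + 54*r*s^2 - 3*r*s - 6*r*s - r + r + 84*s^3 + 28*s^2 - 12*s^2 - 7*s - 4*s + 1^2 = r^2*(6*s - 1) + r*(54*s^2 - 9*s) + 84*s^3 + 16*s^2 - 11*s + 1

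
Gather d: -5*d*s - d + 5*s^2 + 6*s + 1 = d*(-5*s - 1) + 5*s^2 + 6*s + 1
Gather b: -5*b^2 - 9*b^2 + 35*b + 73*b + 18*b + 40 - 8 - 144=-14*b^2 + 126*b - 112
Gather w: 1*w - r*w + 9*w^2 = 9*w^2 + w*(1 - r)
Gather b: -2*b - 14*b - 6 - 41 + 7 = -16*b - 40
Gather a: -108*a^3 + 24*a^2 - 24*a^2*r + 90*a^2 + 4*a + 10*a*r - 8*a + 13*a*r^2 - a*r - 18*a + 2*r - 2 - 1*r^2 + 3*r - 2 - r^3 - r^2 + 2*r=-108*a^3 + a^2*(114 - 24*r) + a*(13*r^2 + 9*r - 22) - r^3 - 2*r^2 + 7*r - 4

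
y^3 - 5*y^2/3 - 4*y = y*(y - 3)*(y + 4/3)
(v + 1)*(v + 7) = v^2 + 8*v + 7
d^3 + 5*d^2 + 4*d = d*(d + 1)*(d + 4)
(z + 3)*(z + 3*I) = z^2 + 3*z + 3*I*z + 9*I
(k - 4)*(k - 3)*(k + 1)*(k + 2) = k^4 - 4*k^3 - 7*k^2 + 22*k + 24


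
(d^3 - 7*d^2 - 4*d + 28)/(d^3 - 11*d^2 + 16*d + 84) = (d - 2)/(d - 6)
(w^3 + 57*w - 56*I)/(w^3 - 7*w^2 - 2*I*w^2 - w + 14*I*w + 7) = (w^2 + I*w + 56)/(w^2 - w*(7 + I) + 7*I)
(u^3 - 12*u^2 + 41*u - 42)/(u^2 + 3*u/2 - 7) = 2*(u^2 - 10*u + 21)/(2*u + 7)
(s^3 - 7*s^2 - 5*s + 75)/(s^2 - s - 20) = (s^2 - 2*s - 15)/(s + 4)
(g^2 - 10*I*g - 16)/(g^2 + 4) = (g - 8*I)/(g + 2*I)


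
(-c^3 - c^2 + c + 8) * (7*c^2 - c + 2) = -7*c^5 - 6*c^4 + 6*c^3 + 53*c^2 - 6*c + 16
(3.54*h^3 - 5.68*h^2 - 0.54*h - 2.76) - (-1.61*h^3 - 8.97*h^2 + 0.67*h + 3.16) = 5.15*h^3 + 3.29*h^2 - 1.21*h - 5.92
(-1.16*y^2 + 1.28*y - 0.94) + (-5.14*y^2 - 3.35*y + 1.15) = -6.3*y^2 - 2.07*y + 0.21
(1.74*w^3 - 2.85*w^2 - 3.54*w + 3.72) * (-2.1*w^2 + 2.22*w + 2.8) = -3.654*w^5 + 9.8478*w^4 + 5.979*w^3 - 23.6508*w^2 - 1.6536*w + 10.416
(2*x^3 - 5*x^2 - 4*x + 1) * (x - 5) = 2*x^4 - 15*x^3 + 21*x^2 + 21*x - 5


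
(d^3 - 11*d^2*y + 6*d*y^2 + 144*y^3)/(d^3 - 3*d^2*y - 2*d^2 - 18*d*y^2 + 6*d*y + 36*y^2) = (d - 8*y)/(d - 2)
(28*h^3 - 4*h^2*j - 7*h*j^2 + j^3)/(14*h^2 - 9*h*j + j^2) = 2*h + j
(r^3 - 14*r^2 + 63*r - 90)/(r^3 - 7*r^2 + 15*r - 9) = (r^2 - 11*r + 30)/(r^2 - 4*r + 3)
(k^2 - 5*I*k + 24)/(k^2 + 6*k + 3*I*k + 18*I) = (k - 8*I)/(k + 6)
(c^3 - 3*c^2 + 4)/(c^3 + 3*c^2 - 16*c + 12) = (c^2 - c - 2)/(c^2 + 5*c - 6)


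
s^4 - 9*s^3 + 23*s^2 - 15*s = s*(s - 5)*(s - 3)*(s - 1)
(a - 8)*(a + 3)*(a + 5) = a^3 - 49*a - 120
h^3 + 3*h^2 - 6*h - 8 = (h - 2)*(h + 1)*(h + 4)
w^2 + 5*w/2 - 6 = (w - 3/2)*(w + 4)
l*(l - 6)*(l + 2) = l^3 - 4*l^2 - 12*l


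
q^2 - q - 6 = (q - 3)*(q + 2)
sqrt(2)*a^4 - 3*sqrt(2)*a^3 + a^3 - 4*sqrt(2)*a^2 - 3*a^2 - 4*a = a*(a - 4)*(a + 1)*(sqrt(2)*a + 1)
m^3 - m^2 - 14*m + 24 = (m - 3)*(m - 2)*(m + 4)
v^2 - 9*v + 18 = (v - 6)*(v - 3)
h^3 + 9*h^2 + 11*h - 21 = (h - 1)*(h + 3)*(h + 7)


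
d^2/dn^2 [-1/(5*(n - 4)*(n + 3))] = 2*(-(n - 4)^2 - (n - 4)*(n + 3) - (n + 3)^2)/(5*(n - 4)^3*(n + 3)^3)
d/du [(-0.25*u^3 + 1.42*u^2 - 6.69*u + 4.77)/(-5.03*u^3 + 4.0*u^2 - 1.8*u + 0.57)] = (6.1426*u^4 - 66.4014*u^3 + 95.7558*u^2 - 36.5412*u + 4.7727)/(25.3009*u^6 - 40.24*u^5 + 34.108*u^4 - 20.1342*u^3 + 7.8*u^2 - 2.052*u + 0.3249)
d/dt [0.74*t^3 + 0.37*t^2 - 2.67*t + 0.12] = 2.22*t^2 + 0.74*t - 2.67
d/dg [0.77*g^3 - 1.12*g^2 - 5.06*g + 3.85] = 2.31*g^2 - 2.24*g - 5.06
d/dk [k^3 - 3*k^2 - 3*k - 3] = 3*k^2 - 6*k - 3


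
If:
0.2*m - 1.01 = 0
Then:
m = 5.05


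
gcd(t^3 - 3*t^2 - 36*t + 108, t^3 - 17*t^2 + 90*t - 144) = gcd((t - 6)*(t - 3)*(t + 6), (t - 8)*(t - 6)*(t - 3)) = t^2 - 9*t + 18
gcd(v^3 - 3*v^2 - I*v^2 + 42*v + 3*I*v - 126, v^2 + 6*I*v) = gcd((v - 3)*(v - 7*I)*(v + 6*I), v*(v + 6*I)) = v + 6*I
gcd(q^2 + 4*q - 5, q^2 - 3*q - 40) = q + 5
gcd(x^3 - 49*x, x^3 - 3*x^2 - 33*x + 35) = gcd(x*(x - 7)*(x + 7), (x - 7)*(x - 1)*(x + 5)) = x - 7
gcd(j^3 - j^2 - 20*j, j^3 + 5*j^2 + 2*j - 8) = j + 4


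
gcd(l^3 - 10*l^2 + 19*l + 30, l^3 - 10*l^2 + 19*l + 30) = l^3 - 10*l^2 + 19*l + 30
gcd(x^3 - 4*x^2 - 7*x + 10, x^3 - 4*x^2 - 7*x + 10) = x^3 - 4*x^2 - 7*x + 10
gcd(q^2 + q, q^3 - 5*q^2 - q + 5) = q + 1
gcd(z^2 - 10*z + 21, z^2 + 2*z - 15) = z - 3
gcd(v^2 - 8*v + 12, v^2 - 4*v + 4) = v - 2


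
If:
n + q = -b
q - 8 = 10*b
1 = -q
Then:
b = -9/10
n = 19/10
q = -1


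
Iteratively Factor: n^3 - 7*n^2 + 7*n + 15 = (n - 3)*(n^2 - 4*n - 5) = (n - 3)*(n + 1)*(n - 5)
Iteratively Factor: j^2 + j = (j)*(j + 1)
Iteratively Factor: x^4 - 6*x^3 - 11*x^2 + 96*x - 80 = (x - 1)*(x^3 - 5*x^2 - 16*x + 80) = (x - 4)*(x - 1)*(x^2 - x - 20) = (x - 4)*(x - 1)*(x + 4)*(x - 5)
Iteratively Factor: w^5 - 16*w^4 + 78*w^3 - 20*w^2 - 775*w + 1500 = (w - 5)*(w^4 - 11*w^3 + 23*w^2 + 95*w - 300) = (w - 5)*(w + 3)*(w^3 - 14*w^2 + 65*w - 100) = (w - 5)*(w - 4)*(w + 3)*(w^2 - 10*w + 25) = (w - 5)^2*(w - 4)*(w + 3)*(w - 5)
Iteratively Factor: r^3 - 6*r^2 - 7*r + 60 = (r - 5)*(r^2 - r - 12) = (r - 5)*(r + 3)*(r - 4)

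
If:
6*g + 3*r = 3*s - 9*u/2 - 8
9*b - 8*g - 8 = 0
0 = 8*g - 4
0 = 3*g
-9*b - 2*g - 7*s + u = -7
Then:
No Solution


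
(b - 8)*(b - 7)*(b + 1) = b^3 - 14*b^2 + 41*b + 56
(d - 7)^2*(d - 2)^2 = d^4 - 18*d^3 + 109*d^2 - 252*d + 196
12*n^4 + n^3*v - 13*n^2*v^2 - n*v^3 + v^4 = (-4*n + v)*(-n + v)*(n + v)*(3*n + v)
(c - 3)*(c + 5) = c^2 + 2*c - 15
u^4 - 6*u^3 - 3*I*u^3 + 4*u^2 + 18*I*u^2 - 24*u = u*(u - 6)*(u - 4*I)*(u + I)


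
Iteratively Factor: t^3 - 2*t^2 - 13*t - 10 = (t + 1)*(t^2 - 3*t - 10) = (t + 1)*(t + 2)*(t - 5)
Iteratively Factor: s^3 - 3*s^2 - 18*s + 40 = (s - 5)*(s^2 + 2*s - 8) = (s - 5)*(s + 4)*(s - 2)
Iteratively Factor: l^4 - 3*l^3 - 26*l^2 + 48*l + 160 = (l - 5)*(l^3 + 2*l^2 - 16*l - 32) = (l - 5)*(l - 4)*(l^2 + 6*l + 8) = (l - 5)*(l - 4)*(l + 4)*(l + 2)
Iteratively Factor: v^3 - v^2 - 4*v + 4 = (v - 1)*(v^2 - 4) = (v - 1)*(v + 2)*(v - 2)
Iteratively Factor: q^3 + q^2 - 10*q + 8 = (q - 1)*(q^2 + 2*q - 8) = (q - 2)*(q - 1)*(q + 4)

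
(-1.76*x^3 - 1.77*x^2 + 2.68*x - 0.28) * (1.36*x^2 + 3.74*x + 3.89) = -2.3936*x^5 - 8.9896*x^4 - 9.8214*x^3 + 2.7571*x^2 + 9.378*x - 1.0892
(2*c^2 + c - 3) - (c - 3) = 2*c^2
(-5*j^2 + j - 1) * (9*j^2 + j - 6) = -45*j^4 + 4*j^3 + 22*j^2 - 7*j + 6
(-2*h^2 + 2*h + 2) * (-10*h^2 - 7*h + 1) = 20*h^4 - 6*h^3 - 36*h^2 - 12*h + 2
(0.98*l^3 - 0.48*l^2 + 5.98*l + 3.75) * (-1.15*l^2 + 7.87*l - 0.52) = -1.127*l^5 + 8.2646*l^4 - 11.1642*l^3 + 42.9997*l^2 + 26.4029*l - 1.95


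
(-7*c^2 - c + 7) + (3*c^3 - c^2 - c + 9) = 3*c^3 - 8*c^2 - 2*c + 16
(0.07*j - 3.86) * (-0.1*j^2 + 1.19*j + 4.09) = -0.007*j^3 + 0.4693*j^2 - 4.3071*j - 15.7874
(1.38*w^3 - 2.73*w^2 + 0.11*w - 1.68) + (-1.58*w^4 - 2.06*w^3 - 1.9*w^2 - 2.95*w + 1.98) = -1.58*w^4 - 0.68*w^3 - 4.63*w^2 - 2.84*w + 0.3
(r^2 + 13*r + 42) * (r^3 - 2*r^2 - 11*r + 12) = r^5 + 11*r^4 + 5*r^3 - 215*r^2 - 306*r + 504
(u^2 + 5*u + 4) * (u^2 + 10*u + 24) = u^4 + 15*u^3 + 78*u^2 + 160*u + 96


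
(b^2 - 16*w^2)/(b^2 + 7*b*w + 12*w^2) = (b - 4*w)/(b + 3*w)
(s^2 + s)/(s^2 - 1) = s/(s - 1)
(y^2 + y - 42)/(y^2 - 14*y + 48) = (y + 7)/(y - 8)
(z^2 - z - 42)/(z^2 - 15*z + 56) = (z + 6)/(z - 8)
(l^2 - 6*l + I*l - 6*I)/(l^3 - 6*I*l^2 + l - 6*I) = (l - 6)/(l^2 - 7*I*l - 6)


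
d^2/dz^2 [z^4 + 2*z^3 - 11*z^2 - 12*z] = 12*z^2 + 12*z - 22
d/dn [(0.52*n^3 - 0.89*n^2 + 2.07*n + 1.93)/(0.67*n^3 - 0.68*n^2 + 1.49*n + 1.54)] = (0.2427*n^4 - 1.2242*n^3 - 1.3954*n^2 - 0.1164*n + 0.3121)/(0.4489*n^6 - 0.9112*n^5 + 2.459*n^4 + 0.0371999999999999*n^3 + 0.1257*n^2 + 4.5892*n + 2.3716)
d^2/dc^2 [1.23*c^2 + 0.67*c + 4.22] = 2.46000000000000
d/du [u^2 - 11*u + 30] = 2*u - 11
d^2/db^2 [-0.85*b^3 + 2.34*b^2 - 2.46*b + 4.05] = 4.68 - 5.1*b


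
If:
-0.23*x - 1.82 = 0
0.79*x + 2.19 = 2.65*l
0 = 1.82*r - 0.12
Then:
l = -1.53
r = 0.07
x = -7.91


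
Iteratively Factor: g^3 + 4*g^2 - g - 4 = (g + 4)*(g^2 - 1) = (g + 1)*(g + 4)*(g - 1)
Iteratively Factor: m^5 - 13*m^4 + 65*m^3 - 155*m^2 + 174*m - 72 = (m - 1)*(m^4 - 12*m^3 + 53*m^2 - 102*m + 72) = (m - 3)*(m - 1)*(m^3 - 9*m^2 + 26*m - 24) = (m - 4)*(m - 3)*(m - 1)*(m^2 - 5*m + 6) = (m - 4)*(m - 3)*(m - 2)*(m - 1)*(m - 3)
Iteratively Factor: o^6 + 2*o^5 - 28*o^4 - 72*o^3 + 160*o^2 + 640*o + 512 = (o + 2)*(o^5 - 28*o^3 - 16*o^2 + 192*o + 256) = (o + 2)^2*(o^4 - 2*o^3 - 24*o^2 + 32*o + 128) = (o - 4)*(o + 2)^2*(o^3 + 2*o^2 - 16*o - 32) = (o - 4)*(o + 2)^2*(o + 4)*(o^2 - 2*o - 8) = (o - 4)^2*(o + 2)^2*(o + 4)*(o + 2)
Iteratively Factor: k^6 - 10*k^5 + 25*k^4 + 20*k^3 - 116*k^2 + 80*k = (k - 1)*(k^5 - 9*k^4 + 16*k^3 + 36*k^2 - 80*k) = (k - 2)*(k - 1)*(k^4 - 7*k^3 + 2*k^2 + 40*k) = (k - 2)*(k - 1)*(k + 2)*(k^3 - 9*k^2 + 20*k) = (k - 4)*(k - 2)*(k - 1)*(k + 2)*(k^2 - 5*k) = k*(k - 4)*(k - 2)*(k - 1)*(k + 2)*(k - 5)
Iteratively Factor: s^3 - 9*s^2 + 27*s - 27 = (s - 3)*(s^2 - 6*s + 9) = (s - 3)^2*(s - 3)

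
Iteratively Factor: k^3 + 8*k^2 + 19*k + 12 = (k + 4)*(k^2 + 4*k + 3) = (k + 3)*(k + 4)*(k + 1)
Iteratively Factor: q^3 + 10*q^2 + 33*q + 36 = (q + 3)*(q^2 + 7*q + 12) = (q + 3)*(q + 4)*(q + 3)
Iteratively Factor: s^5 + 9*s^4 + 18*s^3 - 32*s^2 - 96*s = (s + 4)*(s^4 + 5*s^3 - 2*s^2 - 24*s) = (s + 4)^2*(s^3 + s^2 - 6*s) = (s - 2)*(s + 4)^2*(s^2 + 3*s) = s*(s - 2)*(s + 4)^2*(s + 3)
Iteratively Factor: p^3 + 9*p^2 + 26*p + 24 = (p + 3)*(p^2 + 6*p + 8) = (p + 3)*(p + 4)*(p + 2)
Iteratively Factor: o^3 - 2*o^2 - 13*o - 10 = (o + 1)*(o^2 - 3*o - 10) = (o - 5)*(o + 1)*(o + 2)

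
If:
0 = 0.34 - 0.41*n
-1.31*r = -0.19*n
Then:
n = 0.83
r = 0.12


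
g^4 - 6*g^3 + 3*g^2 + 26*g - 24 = (g - 4)*(g - 3)*(g - 1)*(g + 2)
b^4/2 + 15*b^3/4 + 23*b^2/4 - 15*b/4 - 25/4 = (b/2 + 1/2)*(b - 1)*(b + 5/2)*(b + 5)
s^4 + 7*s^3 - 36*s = s*(s - 2)*(s + 3)*(s + 6)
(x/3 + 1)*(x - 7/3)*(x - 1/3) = x^3/3 + x^2/9 - 65*x/27 + 7/9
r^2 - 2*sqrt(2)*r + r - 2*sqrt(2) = (r + 1)*(r - 2*sqrt(2))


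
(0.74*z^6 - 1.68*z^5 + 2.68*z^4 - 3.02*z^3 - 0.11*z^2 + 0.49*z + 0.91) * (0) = 0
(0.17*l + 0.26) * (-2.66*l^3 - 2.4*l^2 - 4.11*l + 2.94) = -0.4522*l^4 - 1.0996*l^3 - 1.3227*l^2 - 0.5688*l + 0.7644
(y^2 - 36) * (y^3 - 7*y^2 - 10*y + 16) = y^5 - 7*y^4 - 46*y^3 + 268*y^2 + 360*y - 576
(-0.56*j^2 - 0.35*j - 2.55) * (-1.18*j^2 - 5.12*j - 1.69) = 0.6608*j^4 + 3.2802*j^3 + 5.7474*j^2 + 13.6475*j + 4.3095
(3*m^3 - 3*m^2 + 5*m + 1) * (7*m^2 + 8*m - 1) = 21*m^5 + 3*m^4 + 8*m^3 + 50*m^2 + 3*m - 1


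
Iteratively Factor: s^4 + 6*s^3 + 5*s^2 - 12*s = (s + 4)*(s^3 + 2*s^2 - 3*s) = s*(s + 4)*(s^2 + 2*s - 3) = s*(s - 1)*(s + 4)*(s + 3)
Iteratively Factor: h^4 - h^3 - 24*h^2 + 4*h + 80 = (h - 5)*(h^3 + 4*h^2 - 4*h - 16) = (h - 5)*(h + 2)*(h^2 + 2*h - 8) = (h - 5)*(h + 2)*(h + 4)*(h - 2)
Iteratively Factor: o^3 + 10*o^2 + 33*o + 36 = (o + 3)*(o^2 + 7*o + 12) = (o + 3)^2*(o + 4)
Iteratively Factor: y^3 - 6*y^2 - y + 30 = (y + 2)*(y^2 - 8*y + 15) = (y - 5)*(y + 2)*(y - 3)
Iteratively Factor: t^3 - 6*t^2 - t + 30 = (t - 5)*(t^2 - t - 6) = (t - 5)*(t - 3)*(t + 2)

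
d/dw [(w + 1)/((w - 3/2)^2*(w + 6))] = 4*(-4*w^2 - 18*w - 39)/(8*w^5 + 60*w^4 - 90*w^3 - 675*w^2 + 1620*w - 972)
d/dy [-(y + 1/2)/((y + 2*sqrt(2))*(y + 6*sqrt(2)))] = (y^2 + y - 24 + 4*sqrt(2))/(y^4 + 16*sqrt(2)*y^3 + 176*y^2 + 384*sqrt(2)*y + 576)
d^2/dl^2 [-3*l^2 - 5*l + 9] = -6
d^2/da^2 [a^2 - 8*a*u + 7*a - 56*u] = 2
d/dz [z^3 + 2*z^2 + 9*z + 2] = 3*z^2 + 4*z + 9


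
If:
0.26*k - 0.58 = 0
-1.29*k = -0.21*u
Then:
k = 2.23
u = 13.70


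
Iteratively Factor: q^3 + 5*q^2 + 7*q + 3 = (q + 1)*(q^2 + 4*q + 3) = (q + 1)^2*(q + 3)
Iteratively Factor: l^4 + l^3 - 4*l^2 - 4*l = (l + 2)*(l^3 - l^2 - 2*l) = (l + 1)*(l + 2)*(l^2 - 2*l) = l*(l + 1)*(l + 2)*(l - 2)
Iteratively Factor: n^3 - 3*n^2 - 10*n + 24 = (n - 2)*(n^2 - n - 12) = (n - 4)*(n - 2)*(n + 3)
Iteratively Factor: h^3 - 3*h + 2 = (h + 2)*(h^2 - 2*h + 1) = (h - 1)*(h + 2)*(h - 1)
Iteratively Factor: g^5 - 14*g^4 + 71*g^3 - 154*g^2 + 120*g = (g - 3)*(g^4 - 11*g^3 + 38*g^2 - 40*g) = (g - 5)*(g - 3)*(g^3 - 6*g^2 + 8*g) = (g - 5)*(g - 3)*(g - 2)*(g^2 - 4*g) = g*(g - 5)*(g - 3)*(g - 2)*(g - 4)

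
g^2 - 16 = (g - 4)*(g + 4)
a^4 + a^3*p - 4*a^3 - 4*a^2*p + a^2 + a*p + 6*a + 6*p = (a - 3)*(a - 2)*(a + 1)*(a + p)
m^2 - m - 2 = (m - 2)*(m + 1)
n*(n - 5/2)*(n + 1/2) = n^3 - 2*n^2 - 5*n/4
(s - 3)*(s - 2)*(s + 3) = s^3 - 2*s^2 - 9*s + 18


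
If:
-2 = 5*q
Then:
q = -2/5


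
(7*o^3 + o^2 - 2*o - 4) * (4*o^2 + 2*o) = 28*o^5 + 18*o^4 - 6*o^3 - 20*o^2 - 8*o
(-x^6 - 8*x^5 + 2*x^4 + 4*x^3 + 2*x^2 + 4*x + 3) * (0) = 0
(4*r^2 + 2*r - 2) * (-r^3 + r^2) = -4*r^5 + 2*r^4 + 4*r^3 - 2*r^2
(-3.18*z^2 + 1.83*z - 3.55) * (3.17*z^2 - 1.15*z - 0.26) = -10.0806*z^4 + 9.4581*z^3 - 12.5312*z^2 + 3.6067*z + 0.923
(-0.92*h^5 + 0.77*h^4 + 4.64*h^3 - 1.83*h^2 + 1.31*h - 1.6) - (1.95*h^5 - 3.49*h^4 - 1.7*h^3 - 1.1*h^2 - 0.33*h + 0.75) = -2.87*h^5 + 4.26*h^4 + 6.34*h^3 - 0.73*h^2 + 1.64*h - 2.35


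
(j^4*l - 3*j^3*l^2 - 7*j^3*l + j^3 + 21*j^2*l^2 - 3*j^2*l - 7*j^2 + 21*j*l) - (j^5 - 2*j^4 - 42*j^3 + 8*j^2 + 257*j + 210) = -j^5 + j^4*l + 2*j^4 - 3*j^3*l^2 - 7*j^3*l + 43*j^3 + 21*j^2*l^2 - 3*j^2*l - 15*j^2 + 21*j*l - 257*j - 210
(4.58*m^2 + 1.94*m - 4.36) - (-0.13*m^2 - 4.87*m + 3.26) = 4.71*m^2 + 6.81*m - 7.62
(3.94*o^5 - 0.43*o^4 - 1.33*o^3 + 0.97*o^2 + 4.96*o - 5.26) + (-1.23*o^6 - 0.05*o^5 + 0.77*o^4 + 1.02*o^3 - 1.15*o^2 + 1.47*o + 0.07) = -1.23*o^6 + 3.89*o^5 + 0.34*o^4 - 0.31*o^3 - 0.18*o^2 + 6.43*o - 5.19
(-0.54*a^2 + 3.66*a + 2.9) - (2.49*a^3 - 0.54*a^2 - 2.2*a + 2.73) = -2.49*a^3 + 5.86*a + 0.17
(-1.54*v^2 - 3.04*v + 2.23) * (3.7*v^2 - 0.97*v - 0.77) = -5.698*v^4 - 9.7542*v^3 + 12.3856*v^2 + 0.1777*v - 1.7171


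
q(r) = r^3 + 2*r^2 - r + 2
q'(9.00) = 278.00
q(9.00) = 884.00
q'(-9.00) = 206.00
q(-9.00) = -556.00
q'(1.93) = 17.89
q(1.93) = 14.71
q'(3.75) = 56.19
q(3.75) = 79.11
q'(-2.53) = 8.08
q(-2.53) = 1.14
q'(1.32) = 9.51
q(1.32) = 6.46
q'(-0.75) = -2.31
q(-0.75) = 3.45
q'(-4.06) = 32.21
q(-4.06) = -27.90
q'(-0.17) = -1.59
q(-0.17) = 2.22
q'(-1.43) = -0.59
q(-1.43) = 4.60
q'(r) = 3*r^2 + 4*r - 1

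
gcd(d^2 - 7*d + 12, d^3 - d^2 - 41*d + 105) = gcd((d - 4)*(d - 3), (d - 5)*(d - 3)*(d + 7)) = d - 3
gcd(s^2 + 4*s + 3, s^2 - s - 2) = s + 1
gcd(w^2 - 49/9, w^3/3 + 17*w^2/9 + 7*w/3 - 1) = 1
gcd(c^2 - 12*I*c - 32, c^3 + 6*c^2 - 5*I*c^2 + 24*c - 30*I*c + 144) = c - 8*I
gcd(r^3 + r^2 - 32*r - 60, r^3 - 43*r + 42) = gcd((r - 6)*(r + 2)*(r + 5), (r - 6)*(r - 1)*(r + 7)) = r - 6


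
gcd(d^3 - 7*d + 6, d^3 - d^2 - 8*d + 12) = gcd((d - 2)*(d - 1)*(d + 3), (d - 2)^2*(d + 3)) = d^2 + d - 6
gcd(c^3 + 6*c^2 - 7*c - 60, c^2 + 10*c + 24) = c + 4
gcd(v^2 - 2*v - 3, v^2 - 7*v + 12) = v - 3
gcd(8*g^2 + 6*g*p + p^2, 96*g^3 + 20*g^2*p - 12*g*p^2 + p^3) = 2*g + p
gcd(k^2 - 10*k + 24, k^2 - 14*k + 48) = k - 6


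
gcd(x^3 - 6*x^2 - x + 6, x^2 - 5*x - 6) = x^2 - 5*x - 6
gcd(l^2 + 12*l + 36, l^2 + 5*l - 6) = l + 6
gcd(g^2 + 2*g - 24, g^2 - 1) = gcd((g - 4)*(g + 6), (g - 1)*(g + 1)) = 1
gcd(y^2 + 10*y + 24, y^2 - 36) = y + 6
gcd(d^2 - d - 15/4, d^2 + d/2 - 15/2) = d - 5/2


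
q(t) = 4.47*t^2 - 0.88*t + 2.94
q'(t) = 8.94*t - 0.88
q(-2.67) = 37.16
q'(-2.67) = -24.75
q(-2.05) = 23.53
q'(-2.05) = -19.21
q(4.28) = 81.06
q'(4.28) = 37.38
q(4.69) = 97.14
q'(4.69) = 41.05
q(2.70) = 33.15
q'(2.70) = 23.26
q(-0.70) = 5.75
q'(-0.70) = -7.14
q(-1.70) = 17.35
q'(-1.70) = -16.08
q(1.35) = 9.90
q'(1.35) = 11.19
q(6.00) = 158.58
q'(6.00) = 52.76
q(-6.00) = 169.14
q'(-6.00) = -54.52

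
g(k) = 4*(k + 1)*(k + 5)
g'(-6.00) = -24.00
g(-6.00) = 20.00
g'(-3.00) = 0.00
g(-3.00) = -16.00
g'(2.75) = 46.00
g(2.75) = 116.25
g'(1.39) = 35.12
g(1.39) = 61.09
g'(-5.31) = -18.48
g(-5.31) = 5.34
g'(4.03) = 56.24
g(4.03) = 181.68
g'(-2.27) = 5.84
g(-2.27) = -13.87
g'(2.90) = 47.20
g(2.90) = 123.24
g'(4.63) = 61.04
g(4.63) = 216.87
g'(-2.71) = 2.32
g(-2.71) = -15.66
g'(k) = 8*k + 24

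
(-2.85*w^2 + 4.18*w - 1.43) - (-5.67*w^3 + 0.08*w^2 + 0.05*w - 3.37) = 5.67*w^3 - 2.93*w^2 + 4.13*w + 1.94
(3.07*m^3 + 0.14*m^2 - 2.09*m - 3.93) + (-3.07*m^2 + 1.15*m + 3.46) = 3.07*m^3 - 2.93*m^2 - 0.94*m - 0.47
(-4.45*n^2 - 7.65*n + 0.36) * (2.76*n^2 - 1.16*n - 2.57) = -12.282*n^4 - 15.952*n^3 + 21.3041*n^2 + 19.2429*n - 0.9252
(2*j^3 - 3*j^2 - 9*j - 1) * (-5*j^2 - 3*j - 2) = -10*j^5 + 9*j^4 + 50*j^3 + 38*j^2 + 21*j + 2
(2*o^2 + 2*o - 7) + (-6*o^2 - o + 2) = -4*o^2 + o - 5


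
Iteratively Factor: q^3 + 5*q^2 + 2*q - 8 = (q + 2)*(q^2 + 3*q - 4) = (q - 1)*(q + 2)*(q + 4)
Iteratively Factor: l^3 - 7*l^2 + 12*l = (l - 3)*(l^2 - 4*l) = (l - 4)*(l - 3)*(l)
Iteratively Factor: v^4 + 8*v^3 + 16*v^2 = (v + 4)*(v^3 + 4*v^2) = v*(v + 4)*(v^2 + 4*v) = v^2*(v + 4)*(v + 4)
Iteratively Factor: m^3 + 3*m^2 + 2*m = (m + 2)*(m^2 + m) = (m + 1)*(m + 2)*(m)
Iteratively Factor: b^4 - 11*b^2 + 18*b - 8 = (b + 4)*(b^3 - 4*b^2 + 5*b - 2) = (b - 1)*(b + 4)*(b^2 - 3*b + 2) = (b - 1)^2*(b + 4)*(b - 2)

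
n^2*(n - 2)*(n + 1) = n^4 - n^3 - 2*n^2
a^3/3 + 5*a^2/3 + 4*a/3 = a*(a/3 + 1/3)*(a + 4)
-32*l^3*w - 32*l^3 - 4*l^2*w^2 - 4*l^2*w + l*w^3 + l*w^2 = (-8*l + w)*(4*l + w)*(l*w + l)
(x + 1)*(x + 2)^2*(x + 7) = x^4 + 12*x^3 + 43*x^2 + 60*x + 28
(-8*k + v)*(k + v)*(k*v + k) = -8*k^3*v - 8*k^3 - 7*k^2*v^2 - 7*k^2*v + k*v^3 + k*v^2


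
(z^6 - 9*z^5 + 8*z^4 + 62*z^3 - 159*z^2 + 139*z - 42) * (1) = z^6 - 9*z^5 + 8*z^4 + 62*z^3 - 159*z^2 + 139*z - 42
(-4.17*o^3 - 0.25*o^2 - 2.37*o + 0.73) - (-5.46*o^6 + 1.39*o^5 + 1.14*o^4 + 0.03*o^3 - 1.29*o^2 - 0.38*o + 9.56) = 5.46*o^6 - 1.39*o^5 - 1.14*o^4 - 4.2*o^3 + 1.04*o^2 - 1.99*o - 8.83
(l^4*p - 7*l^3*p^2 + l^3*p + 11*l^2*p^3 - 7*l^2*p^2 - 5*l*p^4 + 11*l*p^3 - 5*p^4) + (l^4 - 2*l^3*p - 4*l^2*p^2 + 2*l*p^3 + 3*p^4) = l^4*p + l^4 - 7*l^3*p^2 - l^3*p + 11*l^2*p^3 - 11*l^2*p^2 - 5*l*p^4 + 13*l*p^3 - 2*p^4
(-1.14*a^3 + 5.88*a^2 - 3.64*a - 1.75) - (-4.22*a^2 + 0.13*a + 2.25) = -1.14*a^3 + 10.1*a^2 - 3.77*a - 4.0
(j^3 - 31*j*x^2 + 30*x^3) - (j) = j^3 - 31*j*x^2 - j + 30*x^3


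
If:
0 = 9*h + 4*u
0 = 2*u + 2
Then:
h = 4/9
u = -1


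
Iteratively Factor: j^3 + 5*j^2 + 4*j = (j + 1)*(j^2 + 4*j) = (j + 1)*(j + 4)*(j)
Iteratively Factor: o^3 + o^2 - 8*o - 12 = (o + 2)*(o^2 - o - 6) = (o + 2)^2*(o - 3)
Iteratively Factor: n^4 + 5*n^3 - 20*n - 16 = (n - 2)*(n^3 + 7*n^2 + 14*n + 8) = (n - 2)*(n + 2)*(n^2 + 5*n + 4) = (n - 2)*(n + 1)*(n + 2)*(n + 4)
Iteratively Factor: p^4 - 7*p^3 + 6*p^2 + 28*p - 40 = (p - 2)*(p^3 - 5*p^2 - 4*p + 20) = (p - 2)^2*(p^2 - 3*p - 10) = (p - 5)*(p - 2)^2*(p + 2)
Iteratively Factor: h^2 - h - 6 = (h - 3)*(h + 2)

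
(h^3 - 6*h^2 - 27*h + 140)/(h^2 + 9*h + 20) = (h^2 - 11*h + 28)/(h + 4)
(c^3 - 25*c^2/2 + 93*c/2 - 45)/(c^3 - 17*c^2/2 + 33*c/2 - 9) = (c - 5)/(c - 1)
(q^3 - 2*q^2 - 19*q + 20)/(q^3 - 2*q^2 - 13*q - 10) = (q^2 + 3*q - 4)/(q^2 + 3*q + 2)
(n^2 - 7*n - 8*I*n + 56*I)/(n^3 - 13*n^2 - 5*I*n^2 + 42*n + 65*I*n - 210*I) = (n - 8*I)/(n^2 - n*(6 + 5*I) + 30*I)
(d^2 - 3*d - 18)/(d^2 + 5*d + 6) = (d - 6)/(d + 2)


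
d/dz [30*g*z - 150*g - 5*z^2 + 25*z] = 30*g - 10*z + 25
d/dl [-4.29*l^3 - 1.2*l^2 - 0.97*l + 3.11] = -12.87*l^2 - 2.4*l - 0.97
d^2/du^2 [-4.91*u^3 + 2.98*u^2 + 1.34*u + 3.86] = 5.96 - 29.46*u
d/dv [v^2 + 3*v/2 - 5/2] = 2*v + 3/2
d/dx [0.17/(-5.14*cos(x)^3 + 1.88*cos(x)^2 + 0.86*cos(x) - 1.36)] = (-2.6214*cos(x)^2 + 0.6392*cos(x) + 0.1462)*sin(x)/(5.14*cos(x)^3 - 1.88*cos(x)^2 - 0.86*cos(x) + 1.36)^2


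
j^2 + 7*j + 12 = (j + 3)*(j + 4)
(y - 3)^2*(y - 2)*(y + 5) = y^4 - 3*y^3 - 19*y^2 + 87*y - 90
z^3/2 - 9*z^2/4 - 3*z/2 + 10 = (z/2 + 1)*(z - 4)*(z - 5/2)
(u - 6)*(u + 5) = u^2 - u - 30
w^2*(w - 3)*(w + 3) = w^4 - 9*w^2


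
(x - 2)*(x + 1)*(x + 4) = x^3 + 3*x^2 - 6*x - 8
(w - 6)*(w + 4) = w^2 - 2*w - 24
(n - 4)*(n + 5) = n^2 + n - 20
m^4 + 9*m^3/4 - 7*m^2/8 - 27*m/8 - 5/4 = (m - 5/4)*(m + 1/2)*(m + 1)*(m + 2)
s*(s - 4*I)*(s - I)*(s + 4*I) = s^4 - I*s^3 + 16*s^2 - 16*I*s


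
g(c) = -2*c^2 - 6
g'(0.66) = -2.64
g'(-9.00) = 36.00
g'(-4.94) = 19.76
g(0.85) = -7.44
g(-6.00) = -78.00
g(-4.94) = -54.81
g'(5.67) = -22.68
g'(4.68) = -18.72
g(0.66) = -6.87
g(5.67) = -70.30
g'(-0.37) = 1.48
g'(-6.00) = 24.00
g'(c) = -4*c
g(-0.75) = -7.12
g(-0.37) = -6.27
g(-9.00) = -168.00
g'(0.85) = -3.40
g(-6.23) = -83.63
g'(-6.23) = 24.92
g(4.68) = -49.80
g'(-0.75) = 3.00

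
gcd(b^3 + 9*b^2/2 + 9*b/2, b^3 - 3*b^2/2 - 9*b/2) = b^2 + 3*b/2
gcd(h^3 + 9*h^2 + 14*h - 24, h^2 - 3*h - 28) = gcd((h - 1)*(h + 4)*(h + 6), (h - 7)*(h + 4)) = h + 4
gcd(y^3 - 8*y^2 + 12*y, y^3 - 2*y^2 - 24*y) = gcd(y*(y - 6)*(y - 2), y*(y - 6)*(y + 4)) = y^2 - 6*y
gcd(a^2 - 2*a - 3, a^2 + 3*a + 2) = a + 1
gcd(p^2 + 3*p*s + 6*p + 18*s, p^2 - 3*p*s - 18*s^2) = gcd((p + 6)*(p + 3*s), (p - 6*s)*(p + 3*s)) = p + 3*s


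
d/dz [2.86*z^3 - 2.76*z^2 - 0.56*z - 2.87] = 8.58*z^2 - 5.52*z - 0.56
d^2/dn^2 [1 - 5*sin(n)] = 5*sin(n)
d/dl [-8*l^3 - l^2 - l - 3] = -24*l^2 - 2*l - 1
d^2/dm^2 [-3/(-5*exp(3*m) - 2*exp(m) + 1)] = 3*(2*(15*exp(2*m) + 2)^2*exp(m) - (45*exp(2*m) + 2)*(5*exp(3*m) + 2*exp(m) - 1))*exp(m)/(5*exp(3*m) + 2*exp(m) - 1)^3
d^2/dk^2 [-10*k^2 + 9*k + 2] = -20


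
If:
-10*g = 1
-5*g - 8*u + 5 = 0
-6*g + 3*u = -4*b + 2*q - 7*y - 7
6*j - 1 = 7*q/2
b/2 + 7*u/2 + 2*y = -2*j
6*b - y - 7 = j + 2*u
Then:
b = 459/400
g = -1/10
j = 12303/29200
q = 3187/7300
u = 11/16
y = -55811/29200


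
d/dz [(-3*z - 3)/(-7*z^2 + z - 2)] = 3*(7*z^2 - z - (z + 1)*(14*z - 1) + 2)/(7*z^2 - z + 2)^2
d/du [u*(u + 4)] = 2*u + 4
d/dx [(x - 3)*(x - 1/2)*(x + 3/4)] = 3*x^2 - 11*x/2 - 9/8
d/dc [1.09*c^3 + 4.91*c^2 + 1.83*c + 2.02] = 3.27*c^2 + 9.82*c + 1.83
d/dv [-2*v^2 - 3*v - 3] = -4*v - 3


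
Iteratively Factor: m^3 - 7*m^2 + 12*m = (m - 4)*(m^2 - 3*m) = (m - 4)*(m - 3)*(m)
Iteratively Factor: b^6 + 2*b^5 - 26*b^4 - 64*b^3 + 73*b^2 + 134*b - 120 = (b + 2)*(b^5 - 26*b^3 - 12*b^2 + 97*b - 60) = (b - 5)*(b + 2)*(b^4 + 5*b^3 - b^2 - 17*b + 12) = (b - 5)*(b - 1)*(b + 2)*(b^3 + 6*b^2 + 5*b - 12) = (b - 5)*(b - 1)*(b + 2)*(b + 3)*(b^2 + 3*b - 4) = (b - 5)*(b - 1)*(b + 2)*(b + 3)*(b + 4)*(b - 1)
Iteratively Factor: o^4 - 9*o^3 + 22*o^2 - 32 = (o - 4)*(o^3 - 5*o^2 + 2*o + 8) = (o - 4)*(o - 2)*(o^2 - 3*o - 4) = (o - 4)*(o - 2)*(o + 1)*(o - 4)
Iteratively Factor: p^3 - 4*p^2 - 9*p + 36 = (p - 4)*(p^2 - 9) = (p - 4)*(p + 3)*(p - 3)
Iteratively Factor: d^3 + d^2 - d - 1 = (d + 1)*(d^2 - 1) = (d - 1)*(d + 1)*(d + 1)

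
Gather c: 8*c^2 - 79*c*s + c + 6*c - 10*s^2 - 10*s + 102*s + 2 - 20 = 8*c^2 + c*(7 - 79*s) - 10*s^2 + 92*s - 18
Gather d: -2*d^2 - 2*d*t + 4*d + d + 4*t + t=-2*d^2 + d*(5 - 2*t) + 5*t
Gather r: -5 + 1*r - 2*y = r - 2*y - 5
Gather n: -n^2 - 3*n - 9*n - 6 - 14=-n^2 - 12*n - 20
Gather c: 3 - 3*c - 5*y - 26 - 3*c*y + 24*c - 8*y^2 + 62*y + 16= c*(21 - 3*y) - 8*y^2 + 57*y - 7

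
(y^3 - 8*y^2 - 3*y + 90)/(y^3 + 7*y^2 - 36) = (y^2 - 11*y + 30)/(y^2 + 4*y - 12)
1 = 1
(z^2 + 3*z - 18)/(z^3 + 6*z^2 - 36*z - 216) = (z - 3)/(z^2 - 36)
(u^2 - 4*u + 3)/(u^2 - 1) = (u - 3)/(u + 1)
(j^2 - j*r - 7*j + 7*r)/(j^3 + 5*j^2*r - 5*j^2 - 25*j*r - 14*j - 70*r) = (j - r)/(j^2 + 5*j*r + 2*j + 10*r)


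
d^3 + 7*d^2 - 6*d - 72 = (d - 3)*(d + 4)*(d + 6)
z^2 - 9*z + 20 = (z - 5)*(z - 4)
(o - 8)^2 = o^2 - 16*o + 64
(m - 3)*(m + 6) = m^2 + 3*m - 18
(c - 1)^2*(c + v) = c^3 + c^2*v - 2*c^2 - 2*c*v + c + v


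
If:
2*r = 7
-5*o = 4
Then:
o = -4/5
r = 7/2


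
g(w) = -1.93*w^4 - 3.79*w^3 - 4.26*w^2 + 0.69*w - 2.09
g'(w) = -7.72*w^3 - 11.37*w^2 - 8.52*w + 0.69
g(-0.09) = -2.18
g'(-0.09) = 1.37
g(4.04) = -832.88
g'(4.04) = -728.36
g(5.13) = -1959.01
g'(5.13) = -1384.48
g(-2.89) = -82.81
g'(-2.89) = 116.69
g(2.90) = -264.86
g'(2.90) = -307.92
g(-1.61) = -11.39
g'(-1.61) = 17.15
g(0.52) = -3.56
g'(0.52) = -7.90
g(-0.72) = -3.90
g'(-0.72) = 3.81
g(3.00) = -297.02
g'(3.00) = -335.64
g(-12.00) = -34095.17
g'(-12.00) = 11805.81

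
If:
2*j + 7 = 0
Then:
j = -7/2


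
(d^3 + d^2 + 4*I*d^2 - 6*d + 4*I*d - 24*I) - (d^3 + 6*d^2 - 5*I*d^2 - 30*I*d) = -5*d^2 + 9*I*d^2 - 6*d + 34*I*d - 24*I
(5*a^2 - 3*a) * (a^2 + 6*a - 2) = 5*a^4 + 27*a^3 - 28*a^2 + 6*a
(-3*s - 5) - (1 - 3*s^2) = 3*s^2 - 3*s - 6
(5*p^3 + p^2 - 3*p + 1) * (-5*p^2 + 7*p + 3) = -25*p^5 + 30*p^4 + 37*p^3 - 23*p^2 - 2*p + 3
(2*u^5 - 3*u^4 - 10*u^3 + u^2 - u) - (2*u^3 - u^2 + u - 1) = 2*u^5 - 3*u^4 - 12*u^3 + 2*u^2 - 2*u + 1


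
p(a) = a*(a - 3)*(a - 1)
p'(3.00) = 6.00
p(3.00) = 0.00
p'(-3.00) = 54.00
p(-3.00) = -72.00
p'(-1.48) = 21.41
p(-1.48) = -16.44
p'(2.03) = -0.88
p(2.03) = -2.03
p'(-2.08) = 32.62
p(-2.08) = -32.54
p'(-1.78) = 26.75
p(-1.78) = -23.65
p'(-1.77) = 26.56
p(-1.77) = -23.39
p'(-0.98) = 13.72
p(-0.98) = -7.72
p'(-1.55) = 22.61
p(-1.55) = -17.98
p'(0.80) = -1.48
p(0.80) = 0.35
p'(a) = a*(a - 3) + a*(a - 1) + (a - 3)*(a - 1)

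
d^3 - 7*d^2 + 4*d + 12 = (d - 6)*(d - 2)*(d + 1)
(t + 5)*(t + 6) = t^2 + 11*t + 30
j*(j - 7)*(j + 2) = j^3 - 5*j^2 - 14*j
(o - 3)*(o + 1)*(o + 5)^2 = o^4 + 8*o^3 + 2*o^2 - 80*o - 75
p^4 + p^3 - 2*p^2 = p^2*(p - 1)*(p + 2)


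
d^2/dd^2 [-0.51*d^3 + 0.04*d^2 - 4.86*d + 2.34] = 0.08 - 3.06*d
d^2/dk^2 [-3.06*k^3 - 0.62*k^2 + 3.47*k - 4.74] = -18.36*k - 1.24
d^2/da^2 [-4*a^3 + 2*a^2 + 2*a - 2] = 4 - 24*a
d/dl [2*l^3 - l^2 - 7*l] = 6*l^2 - 2*l - 7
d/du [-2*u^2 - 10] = -4*u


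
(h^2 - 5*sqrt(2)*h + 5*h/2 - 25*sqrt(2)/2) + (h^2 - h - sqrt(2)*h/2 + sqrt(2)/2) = 2*h^2 - 11*sqrt(2)*h/2 + 3*h/2 - 12*sqrt(2)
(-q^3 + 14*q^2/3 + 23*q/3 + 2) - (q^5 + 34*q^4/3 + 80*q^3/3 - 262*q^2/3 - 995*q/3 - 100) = -q^5 - 34*q^4/3 - 83*q^3/3 + 92*q^2 + 1018*q/3 + 102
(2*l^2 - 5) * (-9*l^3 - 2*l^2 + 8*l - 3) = -18*l^5 - 4*l^4 + 61*l^3 + 4*l^2 - 40*l + 15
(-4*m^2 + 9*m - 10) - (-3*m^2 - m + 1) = -m^2 + 10*m - 11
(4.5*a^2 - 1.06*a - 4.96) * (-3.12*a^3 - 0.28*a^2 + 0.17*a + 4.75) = -14.04*a^5 + 2.0472*a^4 + 16.537*a^3 + 22.5836*a^2 - 5.8782*a - 23.56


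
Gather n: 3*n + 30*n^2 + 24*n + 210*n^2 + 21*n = 240*n^2 + 48*n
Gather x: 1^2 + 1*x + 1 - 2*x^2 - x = 2 - 2*x^2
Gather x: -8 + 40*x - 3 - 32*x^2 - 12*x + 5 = -32*x^2 + 28*x - 6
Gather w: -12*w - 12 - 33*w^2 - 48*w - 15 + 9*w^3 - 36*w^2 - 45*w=9*w^3 - 69*w^2 - 105*w - 27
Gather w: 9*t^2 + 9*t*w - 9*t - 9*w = 9*t^2 - 9*t + w*(9*t - 9)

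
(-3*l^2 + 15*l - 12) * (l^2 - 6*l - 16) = -3*l^4 + 33*l^3 - 54*l^2 - 168*l + 192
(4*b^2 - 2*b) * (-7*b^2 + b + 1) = -28*b^4 + 18*b^3 + 2*b^2 - 2*b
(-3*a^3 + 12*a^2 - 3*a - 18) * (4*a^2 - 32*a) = -12*a^5 + 144*a^4 - 396*a^3 + 24*a^2 + 576*a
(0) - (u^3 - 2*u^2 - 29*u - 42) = -u^3 + 2*u^2 + 29*u + 42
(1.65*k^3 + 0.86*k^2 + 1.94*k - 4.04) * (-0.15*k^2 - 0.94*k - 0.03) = -0.2475*k^5 - 1.68*k^4 - 1.1489*k^3 - 1.2434*k^2 + 3.7394*k + 0.1212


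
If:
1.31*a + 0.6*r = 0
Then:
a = -0.458015267175573*r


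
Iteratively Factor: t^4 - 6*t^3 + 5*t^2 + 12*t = (t)*(t^3 - 6*t^2 + 5*t + 12) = t*(t + 1)*(t^2 - 7*t + 12) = t*(t - 3)*(t + 1)*(t - 4)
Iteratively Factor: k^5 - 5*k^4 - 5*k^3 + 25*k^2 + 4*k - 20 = (k - 5)*(k^4 - 5*k^2 + 4) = (k - 5)*(k + 1)*(k^3 - k^2 - 4*k + 4) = (k - 5)*(k - 1)*(k + 1)*(k^2 - 4) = (k - 5)*(k - 2)*(k - 1)*(k + 1)*(k + 2)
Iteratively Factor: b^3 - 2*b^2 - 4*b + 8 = (b - 2)*(b^2 - 4) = (b - 2)^2*(b + 2)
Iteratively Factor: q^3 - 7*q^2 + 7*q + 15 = (q - 3)*(q^2 - 4*q - 5) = (q - 5)*(q - 3)*(q + 1)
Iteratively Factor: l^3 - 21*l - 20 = (l + 4)*(l^2 - 4*l - 5) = (l + 1)*(l + 4)*(l - 5)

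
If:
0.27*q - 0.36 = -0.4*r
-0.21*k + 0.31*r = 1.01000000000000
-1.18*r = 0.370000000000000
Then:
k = -5.27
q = 1.80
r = -0.31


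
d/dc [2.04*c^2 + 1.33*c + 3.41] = 4.08*c + 1.33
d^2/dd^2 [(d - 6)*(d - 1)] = 2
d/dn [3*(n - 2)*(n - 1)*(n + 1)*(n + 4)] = 12*n^3 + 18*n^2 - 54*n - 6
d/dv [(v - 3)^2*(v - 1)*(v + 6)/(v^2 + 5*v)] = 2*(v^5 + 7*v^4 - 5*v^3 - 108*v^2 + 54*v + 135)/(v^2*(v^2 + 10*v + 25))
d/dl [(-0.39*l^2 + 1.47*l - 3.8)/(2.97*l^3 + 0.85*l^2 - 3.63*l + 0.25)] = (1.1583*l^4 - 8.7318*l^3 + 34.0242*l^2 + 6.265*l - 13.4265)/(8.8209*l^6 + 5.049*l^5 - 20.8397*l^4 - 4.686*l^3 + 13.6019*l^2 - 1.815*l + 0.0625)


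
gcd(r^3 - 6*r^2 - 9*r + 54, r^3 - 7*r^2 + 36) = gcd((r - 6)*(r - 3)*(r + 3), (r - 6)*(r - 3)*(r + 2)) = r^2 - 9*r + 18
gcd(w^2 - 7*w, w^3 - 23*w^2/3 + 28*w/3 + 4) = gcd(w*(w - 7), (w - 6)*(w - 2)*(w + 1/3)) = 1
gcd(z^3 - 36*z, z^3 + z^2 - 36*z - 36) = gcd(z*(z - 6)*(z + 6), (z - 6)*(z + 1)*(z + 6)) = z^2 - 36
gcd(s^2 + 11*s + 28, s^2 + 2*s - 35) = s + 7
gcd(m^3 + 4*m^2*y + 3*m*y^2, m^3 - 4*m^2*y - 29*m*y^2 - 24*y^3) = m^2 + 4*m*y + 3*y^2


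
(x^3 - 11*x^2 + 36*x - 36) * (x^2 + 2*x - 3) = x^5 - 9*x^4 + 11*x^3 + 69*x^2 - 180*x + 108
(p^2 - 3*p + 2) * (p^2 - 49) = p^4 - 3*p^3 - 47*p^2 + 147*p - 98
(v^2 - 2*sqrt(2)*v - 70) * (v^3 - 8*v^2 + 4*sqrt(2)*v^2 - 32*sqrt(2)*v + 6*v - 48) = v^5 - 8*v^4 + 2*sqrt(2)*v^4 - 80*v^3 - 16*sqrt(2)*v^3 - 292*sqrt(2)*v^2 + 640*v^2 - 420*v + 2336*sqrt(2)*v + 3360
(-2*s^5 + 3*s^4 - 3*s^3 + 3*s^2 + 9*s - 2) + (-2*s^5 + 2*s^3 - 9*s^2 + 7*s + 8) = -4*s^5 + 3*s^4 - s^3 - 6*s^2 + 16*s + 6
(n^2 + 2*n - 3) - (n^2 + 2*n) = -3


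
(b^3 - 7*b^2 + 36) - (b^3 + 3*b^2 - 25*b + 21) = -10*b^2 + 25*b + 15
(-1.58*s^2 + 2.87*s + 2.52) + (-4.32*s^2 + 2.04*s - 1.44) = -5.9*s^2 + 4.91*s + 1.08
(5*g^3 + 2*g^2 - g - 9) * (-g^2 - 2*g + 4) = -5*g^5 - 12*g^4 + 17*g^3 + 19*g^2 + 14*g - 36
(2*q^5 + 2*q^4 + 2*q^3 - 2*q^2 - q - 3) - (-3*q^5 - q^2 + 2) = 5*q^5 + 2*q^4 + 2*q^3 - q^2 - q - 5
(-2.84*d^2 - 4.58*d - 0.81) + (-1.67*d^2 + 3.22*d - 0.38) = -4.51*d^2 - 1.36*d - 1.19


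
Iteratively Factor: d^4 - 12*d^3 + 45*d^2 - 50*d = (d - 5)*(d^3 - 7*d^2 + 10*d) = (d - 5)^2*(d^2 - 2*d) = (d - 5)^2*(d - 2)*(d)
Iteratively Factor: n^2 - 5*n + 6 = (n - 2)*(n - 3)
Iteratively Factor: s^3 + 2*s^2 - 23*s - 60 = (s - 5)*(s^2 + 7*s + 12) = (s - 5)*(s + 4)*(s + 3)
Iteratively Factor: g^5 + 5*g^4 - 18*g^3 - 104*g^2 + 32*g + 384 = (g - 2)*(g^4 + 7*g^3 - 4*g^2 - 112*g - 192) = (g - 4)*(g - 2)*(g^3 + 11*g^2 + 40*g + 48) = (g - 4)*(g - 2)*(g + 4)*(g^2 + 7*g + 12) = (g - 4)*(g - 2)*(g + 4)^2*(g + 3)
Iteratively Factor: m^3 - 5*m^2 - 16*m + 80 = (m + 4)*(m^2 - 9*m + 20) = (m - 4)*(m + 4)*(m - 5)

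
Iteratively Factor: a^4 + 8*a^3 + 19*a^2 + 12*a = (a + 4)*(a^3 + 4*a^2 + 3*a) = (a + 3)*(a + 4)*(a^2 + a) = (a + 1)*(a + 3)*(a + 4)*(a)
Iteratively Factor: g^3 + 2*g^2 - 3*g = (g - 1)*(g^2 + 3*g) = (g - 1)*(g + 3)*(g)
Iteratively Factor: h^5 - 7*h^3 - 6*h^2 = (h)*(h^4 - 7*h^2 - 6*h) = h^2*(h^3 - 7*h - 6) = h^2*(h - 3)*(h^2 + 3*h + 2) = h^2*(h - 3)*(h + 1)*(h + 2)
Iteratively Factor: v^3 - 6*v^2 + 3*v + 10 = (v - 2)*(v^2 - 4*v - 5) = (v - 5)*(v - 2)*(v + 1)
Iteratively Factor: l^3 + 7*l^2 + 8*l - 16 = (l + 4)*(l^2 + 3*l - 4) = (l + 4)^2*(l - 1)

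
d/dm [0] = 0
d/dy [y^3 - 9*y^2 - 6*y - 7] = 3*y^2 - 18*y - 6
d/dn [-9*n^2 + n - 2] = 1 - 18*n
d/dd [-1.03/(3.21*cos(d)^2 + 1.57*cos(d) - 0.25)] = -(6.6126*cos(d) + 1.6171)*sin(d)/(3.21*cos(d)^2 + 1.57*cos(d) - 0.25)^2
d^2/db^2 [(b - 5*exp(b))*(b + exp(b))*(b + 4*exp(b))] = -84*b*exp(2*b) + 6*b - 180*exp(3*b) - 84*exp(2*b)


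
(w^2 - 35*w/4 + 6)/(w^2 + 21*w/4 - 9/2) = (w - 8)/(w + 6)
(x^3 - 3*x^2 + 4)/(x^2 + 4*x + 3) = (x^2 - 4*x + 4)/(x + 3)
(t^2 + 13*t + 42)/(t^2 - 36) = (t + 7)/(t - 6)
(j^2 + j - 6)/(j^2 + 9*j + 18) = (j - 2)/(j + 6)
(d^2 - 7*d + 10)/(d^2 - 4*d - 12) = (-d^2 + 7*d - 10)/(-d^2 + 4*d + 12)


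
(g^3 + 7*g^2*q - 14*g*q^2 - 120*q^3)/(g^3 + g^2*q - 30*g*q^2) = (-g^2 - g*q + 20*q^2)/(g*(-g + 5*q))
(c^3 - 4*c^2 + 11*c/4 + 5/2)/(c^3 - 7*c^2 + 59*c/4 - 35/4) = (2*c^2 - 3*c - 2)/(2*c^2 - 9*c + 7)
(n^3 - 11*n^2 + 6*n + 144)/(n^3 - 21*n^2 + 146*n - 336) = (n + 3)/(n - 7)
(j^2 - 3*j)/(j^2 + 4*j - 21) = j/(j + 7)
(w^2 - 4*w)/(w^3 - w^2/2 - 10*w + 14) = 2*w*(w - 4)/(2*w^3 - w^2 - 20*w + 28)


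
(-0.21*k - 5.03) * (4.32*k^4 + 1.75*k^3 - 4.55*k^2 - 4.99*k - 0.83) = -0.9072*k^5 - 22.0971*k^4 - 7.847*k^3 + 23.9344*k^2 + 25.274*k + 4.1749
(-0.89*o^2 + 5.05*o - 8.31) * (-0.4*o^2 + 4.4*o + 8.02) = 0.356*o^4 - 5.936*o^3 + 18.4062*o^2 + 3.93699999999999*o - 66.6462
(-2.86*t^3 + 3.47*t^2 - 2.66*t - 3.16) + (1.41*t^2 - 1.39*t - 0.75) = -2.86*t^3 + 4.88*t^2 - 4.05*t - 3.91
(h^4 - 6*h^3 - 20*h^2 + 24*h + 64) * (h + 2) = h^5 - 4*h^4 - 32*h^3 - 16*h^2 + 112*h + 128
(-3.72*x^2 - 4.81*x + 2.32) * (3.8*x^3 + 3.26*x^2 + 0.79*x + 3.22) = -14.136*x^5 - 30.4052*x^4 - 9.8034*x^3 - 8.2151*x^2 - 13.6554*x + 7.4704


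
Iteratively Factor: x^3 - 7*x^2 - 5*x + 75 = (x + 3)*(x^2 - 10*x + 25) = (x - 5)*(x + 3)*(x - 5)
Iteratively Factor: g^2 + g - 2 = (g - 1)*(g + 2)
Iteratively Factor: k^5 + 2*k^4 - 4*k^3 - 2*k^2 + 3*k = (k + 3)*(k^4 - k^3 - k^2 + k) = (k - 1)*(k + 3)*(k^3 - k) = (k - 1)^2*(k + 3)*(k^2 + k) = (k - 1)^2*(k + 1)*(k + 3)*(k)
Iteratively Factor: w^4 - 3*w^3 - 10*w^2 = (w + 2)*(w^3 - 5*w^2) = (w - 5)*(w + 2)*(w^2) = w*(w - 5)*(w + 2)*(w)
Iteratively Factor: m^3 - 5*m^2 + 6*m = (m - 2)*(m^2 - 3*m) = m*(m - 2)*(m - 3)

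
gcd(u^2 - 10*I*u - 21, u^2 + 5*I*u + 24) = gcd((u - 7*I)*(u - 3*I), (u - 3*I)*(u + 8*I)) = u - 3*I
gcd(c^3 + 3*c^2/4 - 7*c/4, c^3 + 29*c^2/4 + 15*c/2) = c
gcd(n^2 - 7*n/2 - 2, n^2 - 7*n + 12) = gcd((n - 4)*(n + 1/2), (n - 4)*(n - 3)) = n - 4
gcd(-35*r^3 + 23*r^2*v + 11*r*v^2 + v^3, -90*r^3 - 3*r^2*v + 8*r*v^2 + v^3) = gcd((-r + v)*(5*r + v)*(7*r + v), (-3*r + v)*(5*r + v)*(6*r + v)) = 5*r + v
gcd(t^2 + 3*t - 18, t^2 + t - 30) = t + 6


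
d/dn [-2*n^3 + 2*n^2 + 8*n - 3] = -6*n^2 + 4*n + 8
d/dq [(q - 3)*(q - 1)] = 2*q - 4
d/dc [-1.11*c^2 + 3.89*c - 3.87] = 3.89 - 2.22*c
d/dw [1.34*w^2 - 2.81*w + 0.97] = 2.68*w - 2.81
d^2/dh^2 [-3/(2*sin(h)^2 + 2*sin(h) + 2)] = 3*(4*sin(h)^3 + 3*sin(h)^2 - 9*sin(h) - 7)*sin(h)/(2*(sin(h)^2 + sin(h) + 1)^3)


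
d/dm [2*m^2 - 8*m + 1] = 4*m - 8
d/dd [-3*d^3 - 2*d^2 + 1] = d*(-9*d - 4)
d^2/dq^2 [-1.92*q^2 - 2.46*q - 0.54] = -3.84000000000000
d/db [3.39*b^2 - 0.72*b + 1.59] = 6.78*b - 0.72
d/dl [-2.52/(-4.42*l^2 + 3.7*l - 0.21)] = (9.324 - 22.2768*l)/(4.42*l^2 - 3.7*l + 0.21)^2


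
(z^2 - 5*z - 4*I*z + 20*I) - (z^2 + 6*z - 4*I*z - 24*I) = -11*z + 44*I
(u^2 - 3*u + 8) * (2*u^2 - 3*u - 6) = 2*u^4 - 9*u^3 + 19*u^2 - 6*u - 48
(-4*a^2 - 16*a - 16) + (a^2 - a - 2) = -3*a^2 - 17*a - 18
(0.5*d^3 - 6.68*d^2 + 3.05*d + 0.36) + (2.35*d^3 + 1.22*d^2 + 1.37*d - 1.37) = 2.85*d^3 - 5.46*d^2 + 4.42*d - 1.01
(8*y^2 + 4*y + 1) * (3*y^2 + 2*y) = 24*y^4 + 28*y^3 + 11*y^2 + 2*y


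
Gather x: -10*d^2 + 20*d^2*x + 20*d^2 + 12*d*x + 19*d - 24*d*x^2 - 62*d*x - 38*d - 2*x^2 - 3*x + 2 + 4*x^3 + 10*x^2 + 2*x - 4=10*d^2 - 19*d + 4*x^3 + x^2*(8 - 24*d) + x*(20*d^2 - 50*d - 1) - 2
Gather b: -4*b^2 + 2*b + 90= -4*b^2 + 2*b + 90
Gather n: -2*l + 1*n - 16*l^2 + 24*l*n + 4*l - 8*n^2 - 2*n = -16*l^2 + 2*l - 8*n^2 + n*(24*l - 1)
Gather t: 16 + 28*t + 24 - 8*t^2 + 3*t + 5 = -8*t^2 + 31*t + 45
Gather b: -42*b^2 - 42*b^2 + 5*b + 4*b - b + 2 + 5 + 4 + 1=-84*b^2 + 8*b + 12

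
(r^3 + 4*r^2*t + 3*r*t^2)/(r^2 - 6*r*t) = (r^2 + 4*r*t + 3*t^2)/(r - 6*t)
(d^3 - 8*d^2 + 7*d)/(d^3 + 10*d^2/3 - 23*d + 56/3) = 3*d*(d - 7)/(3*d^2 + 13*d - 56)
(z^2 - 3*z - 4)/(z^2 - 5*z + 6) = (z^2 - 3*z - 4)/(z^2 - 5*z + 6)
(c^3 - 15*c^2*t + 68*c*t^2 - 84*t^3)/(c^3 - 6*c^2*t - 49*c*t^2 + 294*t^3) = (c - 2*t)/(c + 7*t)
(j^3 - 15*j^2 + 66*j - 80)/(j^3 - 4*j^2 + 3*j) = (j^3 - 15*j^2 + 66*j - 80)/(j*(j^2 - 4*j + 3))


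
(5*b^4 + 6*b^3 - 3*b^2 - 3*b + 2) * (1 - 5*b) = -25*b^5 - 25*b^4 + 21*b^3 + 12*b^2 - 13*b + 2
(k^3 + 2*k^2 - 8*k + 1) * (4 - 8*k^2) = -8*k^5 - 16*k^4 + 68*k^3 - 32*k + 4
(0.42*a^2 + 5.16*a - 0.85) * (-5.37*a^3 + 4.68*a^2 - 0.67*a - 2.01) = -2.2554*a^5 - 25.7436*a^4 + 28.4319*a^3 - 8.2794*a^2 - 9.8021*a + 1.7085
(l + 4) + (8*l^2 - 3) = 8*l^2 + l + 1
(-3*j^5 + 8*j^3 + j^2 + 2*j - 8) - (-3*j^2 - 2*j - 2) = -3*j^5 + 8*j^3 + 4*j^2 + 4*j - 6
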